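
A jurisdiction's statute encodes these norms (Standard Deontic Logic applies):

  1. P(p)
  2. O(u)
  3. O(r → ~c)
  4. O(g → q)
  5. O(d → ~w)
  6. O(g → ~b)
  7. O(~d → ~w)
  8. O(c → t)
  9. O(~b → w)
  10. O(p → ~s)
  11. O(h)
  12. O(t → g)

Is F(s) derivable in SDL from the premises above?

Premise 10 is O(p → ~s), but O(p) is not derivable from the premises (the permission P(p) asserts only ~O(~p), not O(p)), so it does not yield O(~s).
No other premise forces O(~s). An ideal world satisfying every premise can still have s true, so F(s) is not derivable.

No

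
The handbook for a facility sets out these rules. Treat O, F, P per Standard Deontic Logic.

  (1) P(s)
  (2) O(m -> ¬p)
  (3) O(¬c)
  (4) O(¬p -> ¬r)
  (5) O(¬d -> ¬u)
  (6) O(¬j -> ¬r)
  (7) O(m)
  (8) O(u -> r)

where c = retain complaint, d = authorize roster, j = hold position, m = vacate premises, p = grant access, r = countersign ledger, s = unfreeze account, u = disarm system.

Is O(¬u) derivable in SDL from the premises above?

From premise 7 we have O(m).
Applying K to premise 2 (O(m -> ¬p)) and O(m) yields O(¬p).
Premise 4 is O(¬p -> ¬r); since O(¬p), deontic closure gives O(¬r).
The contrapositive of premise 8 (O(u -> r)) is O(¬r -> ¬u), and O(¬r) is already established, so O(¬u).
Premises 1, 3, 5, 6 do not contribute to this derivation.
So O(¬u) follows.

Yes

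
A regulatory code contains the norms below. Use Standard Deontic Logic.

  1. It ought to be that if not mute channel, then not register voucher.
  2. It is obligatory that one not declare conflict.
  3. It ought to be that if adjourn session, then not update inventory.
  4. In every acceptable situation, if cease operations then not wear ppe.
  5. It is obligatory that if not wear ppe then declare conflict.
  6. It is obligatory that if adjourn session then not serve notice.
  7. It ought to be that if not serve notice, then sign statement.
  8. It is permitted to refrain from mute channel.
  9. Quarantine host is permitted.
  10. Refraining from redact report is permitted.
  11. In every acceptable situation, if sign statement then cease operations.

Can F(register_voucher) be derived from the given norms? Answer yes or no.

Premise 1 is O(¬mute_channel → ¬register_voucher), but O(¬mute_channel) is not derivable from the premises (the permission P(¬mute_channel) asserts only ¬O(mute_channel), not O(¬mute_channel)), so it does not yield O(¬register_voucher).
No other premise forces O(¬register_voucher). An ideal world satisfying every premise can still have register_voucher true, so F(register_voucher) is not derivable.

No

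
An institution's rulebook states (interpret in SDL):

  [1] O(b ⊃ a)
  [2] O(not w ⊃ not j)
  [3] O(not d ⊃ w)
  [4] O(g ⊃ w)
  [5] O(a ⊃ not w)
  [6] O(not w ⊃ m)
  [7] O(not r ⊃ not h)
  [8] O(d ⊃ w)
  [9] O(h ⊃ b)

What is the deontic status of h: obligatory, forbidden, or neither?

Forbidden

Premises 8 and 3 are O(d ⊃ w) and O(not d ⊃ w); every ideal world satisfies d or not d, so in either case w holds — hence O(w).
The contrapositive of premise 5 (O(a ⊃ not w)) is O(w ⊃ not a), and O(w) is already established, so O(not a).
Premise 1 is O(b ⊃ a); contrapositively O(not a ⊃ not b). Since O(not a) holds, K gives O(not b).
The contrapositive of premise 9 (O(h ⊃ b)) is O(not b ⊃ not h), and O(not b) is already established, so O(not h).
Premises 2, 4, 6, 7 do not contribute to this derivation.
Thus O(not h), which is F(h): h is forbidden.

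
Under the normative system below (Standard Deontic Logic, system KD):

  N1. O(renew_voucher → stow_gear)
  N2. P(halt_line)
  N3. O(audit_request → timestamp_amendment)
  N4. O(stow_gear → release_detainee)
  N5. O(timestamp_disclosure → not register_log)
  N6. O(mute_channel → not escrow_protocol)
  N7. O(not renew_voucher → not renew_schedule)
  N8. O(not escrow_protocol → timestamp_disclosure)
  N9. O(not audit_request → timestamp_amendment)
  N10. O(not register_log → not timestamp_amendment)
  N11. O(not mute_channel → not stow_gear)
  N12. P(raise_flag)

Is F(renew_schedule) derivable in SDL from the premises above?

Yes

Premises 3 and 9 cover both cases: O(audit_request → timestamp_amendment) and O(not audit_request → timestamp_amendment). Since audit_request ∨ not audit_request is a tautology, O(timestamp_amendment) follows.
Premise 10, O(not register_log → not timestamp_amendment), contraposes to O(timestamp_amendment → register_log); with O(timestamp_amendment) we get O(register_log).
Premise 5 is O(timestamp_disclosure → not register_log); contrapositively O(register_log → not timestamp_disclosure). Since O(register_log) holds, K gives O(not timestamp_disclosure).
The contrapositive of premise 8 (O(not escrow_protocol → timestamp_disclosure)) is O(not timestamp_disclosure → escrow_protocol), and O(not timestamp_disclosure) is already established, so O(escrow_protocol).
Premise 6 is O(mute_channel → not escrow_protocol); contrapositively O(escrow_protocol → not mute_channel). Since O(escrow_protocol) holds, K gives O(not mute_channel).
With premise 11, O(not mute_channel → not stow_gear), the K-axiom yields O(not stow_gear).
Premise 1 is O(renew_voucher → stow_gear); contrapositively O(not stow_gear → not renew_voucher). Since O(not stow_gear) holds, K gives O(not renew_voucher).
From O(not renew_voucher) and premise 7, O(not renew_voucher → not renew_schedule), we obtain O(not renew_schedule).
Premises 2, 4, 12 do not contribute to this derivation.
So O(not renew_schedule) holds, i.e. F(renew_schedule). The claim follows.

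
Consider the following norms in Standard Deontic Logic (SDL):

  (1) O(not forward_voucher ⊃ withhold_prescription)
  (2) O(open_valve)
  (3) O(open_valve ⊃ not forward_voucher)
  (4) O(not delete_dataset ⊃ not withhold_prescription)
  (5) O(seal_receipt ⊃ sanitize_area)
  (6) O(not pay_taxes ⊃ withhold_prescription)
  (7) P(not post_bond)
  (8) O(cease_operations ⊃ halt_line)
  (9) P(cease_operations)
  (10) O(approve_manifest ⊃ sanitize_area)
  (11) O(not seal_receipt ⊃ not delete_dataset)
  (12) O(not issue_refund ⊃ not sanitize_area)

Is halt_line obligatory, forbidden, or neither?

Premise 8 is O(cease_operations ⊃ halt_line), but O(cease_operations) is not derivable from the premises (the permission P(cease_operations) asserts only not O(not cease_operations), not O(cease_operations)), so it does not yield O(halt_line).
No premise or chain of K-axiom applications forces O(halt_line), and none forces O(not halt_line). So halt_line is neither obligatory nor forbidden under these norms.

Neither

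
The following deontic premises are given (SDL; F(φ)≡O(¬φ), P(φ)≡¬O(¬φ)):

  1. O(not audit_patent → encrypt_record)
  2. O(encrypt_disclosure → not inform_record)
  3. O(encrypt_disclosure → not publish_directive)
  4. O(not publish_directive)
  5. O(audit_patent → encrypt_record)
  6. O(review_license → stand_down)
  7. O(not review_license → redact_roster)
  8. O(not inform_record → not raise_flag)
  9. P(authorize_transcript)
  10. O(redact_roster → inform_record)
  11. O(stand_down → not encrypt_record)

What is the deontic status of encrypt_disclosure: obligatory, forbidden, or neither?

By case analysis on audit_patent: premise 5 gives O(audit_patent → encrypt_record) and premise 1 gives O(not audit_patent → encrypt_record), so O(encrypt_record) either way.
The contrapositive of premise 11 (O(stand_down → not encrypt_record)) is O(encrypt_record → not stand_down), and O(encrypt_record) is already established, so O(not stand_down).
Premise 6, O(review_license → stand_down), contraposes to O(not stand_down → not review_license); with O(not stand_down) we get O(not review_license).
Premise 7 is O(not review_license → redact_roster); since O(not review_license), deontic closure gives O(redact_roster).
Premise 10 is O(redact_roster → inform_record); since O(redact_roster), deontic closure gives O(inform_record).
Premise 2, O(encrypt_disclosure → not inform_record), contraposes to O(inform_record → not encrypt_disclosure); with O(inform_record) we get O(not encrypt_disclosure).
Premises 3, 4, 8, 9 do not contribute to this derivation.
Thus O(not encrypt_disclosure), which is F(encrypt_disclosure): encrypt_disclosure is forbidden.

Forbidden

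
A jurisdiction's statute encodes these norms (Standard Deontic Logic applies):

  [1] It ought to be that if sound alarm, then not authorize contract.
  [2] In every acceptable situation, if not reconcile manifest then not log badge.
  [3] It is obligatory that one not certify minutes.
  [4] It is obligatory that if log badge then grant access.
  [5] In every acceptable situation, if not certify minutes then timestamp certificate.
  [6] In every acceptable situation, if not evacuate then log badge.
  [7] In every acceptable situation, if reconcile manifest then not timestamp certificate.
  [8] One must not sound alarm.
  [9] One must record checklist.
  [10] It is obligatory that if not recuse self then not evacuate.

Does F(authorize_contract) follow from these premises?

No

Premise 1 is O(sound_alarm → ¬authorize_contract), but O(sound_alarm) is not derivable from the premises, so it does not yield O(¬authorize_contract).
No other premise forces O(¬authorize_contract). An ideal world satisfying every premise can still have authorize_contract true, so F(authorize_contract) is not derivable.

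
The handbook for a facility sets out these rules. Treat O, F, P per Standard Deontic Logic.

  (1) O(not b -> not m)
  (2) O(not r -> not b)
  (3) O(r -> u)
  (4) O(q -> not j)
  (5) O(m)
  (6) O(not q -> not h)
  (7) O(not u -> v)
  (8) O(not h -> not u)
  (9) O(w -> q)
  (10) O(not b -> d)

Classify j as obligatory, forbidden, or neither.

Forbidden

From premise 5 we have O(m).
The contrapositive of premise 1 (O(not b -> not m)) is O(m -> b), and O(m) is already established, so O(b).
Premise 2, O(not r -> not b), contraposes to O(b -> r); with O(b) we get O(r).
From O(r) and premise 3, O(r -> u), we obtain O(u).
The contrapositive of premise 8 (O(not h -> not u)) is O(u -> h), and O(u) is already established, so O(h).
Premise 6, O(not q -> not h), contraposes to O(h -> q); with O(h) we get O(q).
From O(q) and premise 4, O(q -> not j), we obtain O(not j).
Premises 7, 9, 10 do not contribute to this derivation.
Thus O(not j), which is F(j): j is forbidden.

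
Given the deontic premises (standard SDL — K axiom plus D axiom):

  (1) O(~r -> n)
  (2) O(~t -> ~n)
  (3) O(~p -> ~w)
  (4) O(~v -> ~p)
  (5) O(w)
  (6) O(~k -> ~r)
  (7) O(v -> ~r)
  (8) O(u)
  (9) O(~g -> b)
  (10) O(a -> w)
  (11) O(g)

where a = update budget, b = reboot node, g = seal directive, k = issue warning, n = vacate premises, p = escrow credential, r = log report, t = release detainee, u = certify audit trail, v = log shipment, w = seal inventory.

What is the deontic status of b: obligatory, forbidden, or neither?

Neither

Premise 9 is O(~g -> b), but O(~g) is not derivable from the premises, so it does not yield O(b).
No premise or chain of K-axiom applications forces O(b), and none forces O(~b). So b is neither obligatory nor forbidden under these norms.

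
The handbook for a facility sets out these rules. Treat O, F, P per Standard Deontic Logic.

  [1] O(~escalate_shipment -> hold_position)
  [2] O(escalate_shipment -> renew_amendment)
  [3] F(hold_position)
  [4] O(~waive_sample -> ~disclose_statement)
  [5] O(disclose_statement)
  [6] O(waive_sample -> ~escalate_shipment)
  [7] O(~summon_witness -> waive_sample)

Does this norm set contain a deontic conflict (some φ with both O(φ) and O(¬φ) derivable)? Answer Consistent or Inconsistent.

Premise 5 states O(disclose_statement) outright.
Premise 4, O(~waive_sample -> ~disclose_statement), contraposes to O(disclose_statement -> waive_sample); with O(disclose_statement) we get O(waive_sample).
Applying K to premise 6 (O(waive_sample -> ~escalate_shipment)) and O(waive_sample) yields O(~escalate_shipment).
Premise 1 is O(~escalate_shipment -> hold_position); since O(~escalate_shipment), deontic closure gives O(hold_position).
But premise 3, F(hold_position), means O(~hold_position).
We now have both O(hold_position) and O(~hold_position) — hold_position is simultaneously obligatory and forbidden, violating the D-axiom.

Inconsistent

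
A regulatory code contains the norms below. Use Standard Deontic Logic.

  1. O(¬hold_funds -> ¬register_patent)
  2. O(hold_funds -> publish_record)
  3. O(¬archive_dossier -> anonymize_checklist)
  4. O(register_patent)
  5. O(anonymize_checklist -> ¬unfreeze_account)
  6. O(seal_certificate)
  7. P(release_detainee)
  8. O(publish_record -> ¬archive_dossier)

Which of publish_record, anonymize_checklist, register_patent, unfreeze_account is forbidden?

unfreeze_account

From premise 4 we have O(register_patent).
The contrapositive of premise 1 (O(¬hold_funds -> ¬register_patent)) is O(register_patent -> hold_funds), and O(register_patent) is already established, so O(hold_funds).
Premise 2 is O(hold_funds -> publish_record); since O(hold_funds), deontic closure gives O(publish_record).
Premise 8 is O(publish_record -> ¬archive_dossier); since O(publish_record), deontic closure gives O(¬archive_dossier).
From O(¬archive_dossier) and premise 3, O(¬archive_dossier -> anonymize_checklist), we obtain O(anonymize_checklist).
Applying K to premise 5 (O(anonymize_checklist -> ¬unfreeze_account)) and O(anonymize_checklist) yields O(¬unfreeze_account).
So O(¬unfreeze_account) holds, i.e. unfreeze_account is forbidden. None of the other listed options is forbidden under the premises.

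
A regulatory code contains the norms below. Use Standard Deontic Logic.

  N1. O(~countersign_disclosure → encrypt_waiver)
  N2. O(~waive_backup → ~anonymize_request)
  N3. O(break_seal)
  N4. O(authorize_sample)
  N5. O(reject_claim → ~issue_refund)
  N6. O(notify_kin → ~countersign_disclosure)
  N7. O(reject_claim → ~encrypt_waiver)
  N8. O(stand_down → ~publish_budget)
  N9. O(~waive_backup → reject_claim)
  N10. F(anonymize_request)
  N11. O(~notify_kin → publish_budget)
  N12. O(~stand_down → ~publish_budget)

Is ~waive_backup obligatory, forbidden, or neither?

Forbidden

Premises 12 and 8 are O(~stand_down → ~publish_budget) and O(stand_down → ~publish_budget); every ideal world satisfies ~stand_down or stand_down, so in either case ~publish_budget holds — hence O(~publish_budget).
The contrapositive of premise 11 (O(~notify_kin → publish_budget)) is O(~publish_budget → notify_kin), and O(~publish_budget) is already established, so O(notify_kin).
From O(notify_kin) and premise 6, O(notify_kin → ~countersign_disclosure), we obtain O(~countersign_disclosure).
From O(~countersign_disclosure) and premise 1, O(~countersign_disclosure → encrypt_waiver), we obtain O(encrypt_waiver).
Premise 7, O(reject_claim → ~encrypt_waiver), contraposes to O(encrypt_waiver → ~reject_claim); with O(encrypt_waiver) we get O(~reject_claim).
Premise 9 is O(~waive_backup → reject_claim); contrapositively O(~reject_claim → waive_backup). Since O(~reject_claim) holds, K gives O(waive_backup).
Premises 2, 3, 4, 5, 10 do not contribute to this derivation.
Thus O(waive_backup), which is F(~waive_backup): ~waive_backup is forbidden.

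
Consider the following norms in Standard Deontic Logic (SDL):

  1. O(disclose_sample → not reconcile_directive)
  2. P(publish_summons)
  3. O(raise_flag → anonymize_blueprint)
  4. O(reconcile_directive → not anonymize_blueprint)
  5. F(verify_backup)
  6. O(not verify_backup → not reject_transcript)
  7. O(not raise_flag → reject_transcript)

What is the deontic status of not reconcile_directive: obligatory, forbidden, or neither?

Obligatory

Premise 5 is F(verify_backup), i.e. O(not verify_backup).
Applying K to premise 6 (O(not verify_backup → not reject_transcript)) and O(not verify_backup) yields O(not reject_transcript).
Premise 7 is O(not raise_flag → reject_transcript); contrapositively O(not reject_transcript → raise_flag). Since O(not reject_transcript) holds, K gives O(raise_flag).
Applying K to premise 3 (O(raise_flag → anonymize_blueprint)) and O(raise_flag) yields O(anonymize_blueprint).
Premise 4, O(reconcile_directive → not anonymize_blueprint), contraposes to O(anonymize_blueprint → not reconcile_directive); with O(anonymize_blueprint) we get O(not reconcile_directive).
Premises 1, 2 do not contribute to this derivation.
Hence not reconcile_directive is obligatory.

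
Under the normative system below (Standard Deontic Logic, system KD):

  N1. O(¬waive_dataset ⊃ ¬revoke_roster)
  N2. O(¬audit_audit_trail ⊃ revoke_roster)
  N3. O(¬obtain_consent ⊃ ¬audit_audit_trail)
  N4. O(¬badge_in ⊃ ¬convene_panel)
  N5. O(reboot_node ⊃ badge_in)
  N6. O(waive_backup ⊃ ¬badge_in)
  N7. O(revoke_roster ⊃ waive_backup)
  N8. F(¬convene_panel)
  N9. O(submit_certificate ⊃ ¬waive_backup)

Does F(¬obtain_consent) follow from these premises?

Yes

F(¬convene_panel) at premise 8 means O(convene_panel).
Premise 4, O(¬badge_in ⊃ ¬convene_panel), contraposes to O(convene_panel ⊃ badge_in); with O(convene_panel) we get O(badge_in).
The contrapositive of premise 6 (O(waive_backup ⊃ ¬badge_in)) is O(badge_in ⊃ ¬waive_backup), and O(badge_in) is already established, so O(¬waive_backup).
The contrapositive of premise 7 (O(revoke_roster ⊃ waive_backup)) is O(¬waive_backup ⊃ ¬revoke_roster), and O(¬waive_backup) is already established, so O(¬revoke_roster).
Premise 2, O(¬audit_audit_trail ⊃ revoke_roster), contraposes to O(¬revoke_roster ⊃ audit_audit_trail); with O(¬revoke_roster) we get O(audit_audit_trail).
Premise 3 is O(¬obtain_consent ⊃ ¬audit_audit_trail); contrapositively O(audit_audit_trail ⊃ obtain_consent). Since O(audit_audit_trail) holds, K gives O(obtain_consent).
Premises 1, 5, 9 do not contribute to this derivation.
So O(obtain_consent) holds, i.e. F(¬obtain_consent). The claim follows.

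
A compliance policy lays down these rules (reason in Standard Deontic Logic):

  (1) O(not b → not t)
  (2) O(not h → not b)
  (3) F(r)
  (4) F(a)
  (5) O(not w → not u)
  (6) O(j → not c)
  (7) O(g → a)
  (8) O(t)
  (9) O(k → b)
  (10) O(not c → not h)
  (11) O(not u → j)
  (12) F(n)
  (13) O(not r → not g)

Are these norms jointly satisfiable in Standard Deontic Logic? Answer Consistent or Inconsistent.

Consistent

Premise 7 is O(g → a), but O(g) is not derivable from the premises, so it does not yield O(a).
So O(a) is not derivable, and the apparent clash with O(not a) does not arise.
A world satisfying every obligation exists (e.g. a=false, b=true, c=true, g=false, h=true, j=false, k=false, n=false, r=false, t=true, u=true, w=true); no atom is both obligatory and forbidden, so the set is consistent.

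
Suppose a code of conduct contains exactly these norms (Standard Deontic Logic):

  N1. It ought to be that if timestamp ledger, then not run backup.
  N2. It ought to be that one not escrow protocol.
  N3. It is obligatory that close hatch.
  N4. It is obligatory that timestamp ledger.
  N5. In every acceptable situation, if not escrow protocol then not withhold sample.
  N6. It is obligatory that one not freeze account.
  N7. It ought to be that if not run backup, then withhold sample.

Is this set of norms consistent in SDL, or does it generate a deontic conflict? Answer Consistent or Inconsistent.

From premise 4 we have O(timestamp_ledger).
With premise 1, O(timestamp_ledger → ¬run_backup), the K-axiom yields O(¬run_backup).
Premise 7 is O(¬run_backup → withhold_sample); since O(¬run_backup), deontic closure gives O(withhold_sample).
The contrapositive of premise 5 (O(¬escrow_protocol → ¬withhold_sample)) is O(withhold_sample → escrow_protocol), and O(withhold_sample) is already established, so O(escrow_protocol).
Yet premise 2 states O(¬escrow_protocol).
We now have both O(escrow_protocol) and O(¬escrow_protocol) — escrow_protocol is simultaneously obligatory and forbidden, violating the D-axiom.

Inconsistent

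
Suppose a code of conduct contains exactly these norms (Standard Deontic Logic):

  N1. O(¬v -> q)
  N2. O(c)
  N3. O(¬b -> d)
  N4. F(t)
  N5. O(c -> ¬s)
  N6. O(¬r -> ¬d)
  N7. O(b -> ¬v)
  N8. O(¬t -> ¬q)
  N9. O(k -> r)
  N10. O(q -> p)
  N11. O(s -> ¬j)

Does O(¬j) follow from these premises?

No

Premise 11 is O(s -> ¬j), but O(s) is not derivable from the premises, so it does not yield O(¬j).
No other premise forces O(¬j). An ideal world satisfying every premise can still have ¬j false, so O(¬j) is not derivable.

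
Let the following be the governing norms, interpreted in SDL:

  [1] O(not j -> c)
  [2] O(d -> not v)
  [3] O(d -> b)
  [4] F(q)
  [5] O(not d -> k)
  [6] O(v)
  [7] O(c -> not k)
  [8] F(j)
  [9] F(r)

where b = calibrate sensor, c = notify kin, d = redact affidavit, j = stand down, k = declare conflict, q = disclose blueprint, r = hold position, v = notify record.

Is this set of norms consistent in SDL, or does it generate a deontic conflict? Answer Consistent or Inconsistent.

Premise 6 gives O(v).
Premise 2 is O(d -> not v); contrapositively O(v -> not d). Since O(v) holds, K gives O(not d).
With premise 5, O(not d -> k), the K-axiom yields O(k).
Premise 7 is O(c -> not k); contrapositively O(k -> not c). Since O(k) holds, K gives O(not c).
The contrapositive of premise 1 (O(not j -> c)) is O(not c -> j), and O(not c) is already established, so O(j).
But premise 8, F(j), means O(not j).
We now have both O(j) and O(not j) — j is simultaneously obligatory and forbidden, violating the D-axiom.

Inconsistent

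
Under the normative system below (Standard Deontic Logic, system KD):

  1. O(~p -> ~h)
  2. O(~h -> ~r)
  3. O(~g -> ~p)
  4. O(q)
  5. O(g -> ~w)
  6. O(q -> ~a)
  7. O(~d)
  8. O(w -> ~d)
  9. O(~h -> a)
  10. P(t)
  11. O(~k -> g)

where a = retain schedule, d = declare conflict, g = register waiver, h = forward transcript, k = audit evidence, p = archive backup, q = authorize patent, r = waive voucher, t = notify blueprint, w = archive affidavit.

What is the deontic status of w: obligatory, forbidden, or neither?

Forbidden

From premise 4 we have O(q).
Applying K to premise 6 (O(q -> ~a)) and O(q) yields O(~a).
The contrapositive of premise 9 (O(~h -> a)) is O(~a -> h), and O(~a) is already established, so O(h).
Premise 1 is O(~p -> ~h); contrapositively O(h -> p). Since O(h) holds, K gives O(p).
Premise 3 is O(~g -> ~p); contrapositively O(p -> g). Since O(p) holds, K gives O(g).
Premise 5 is O(g -> ~w); since O(g), deontic closure gives O(~w).
Premises 2, 7, 8, 10, 11 do not contribute to this derivation.
Thus O(~w), which is F(w): w is forbidden.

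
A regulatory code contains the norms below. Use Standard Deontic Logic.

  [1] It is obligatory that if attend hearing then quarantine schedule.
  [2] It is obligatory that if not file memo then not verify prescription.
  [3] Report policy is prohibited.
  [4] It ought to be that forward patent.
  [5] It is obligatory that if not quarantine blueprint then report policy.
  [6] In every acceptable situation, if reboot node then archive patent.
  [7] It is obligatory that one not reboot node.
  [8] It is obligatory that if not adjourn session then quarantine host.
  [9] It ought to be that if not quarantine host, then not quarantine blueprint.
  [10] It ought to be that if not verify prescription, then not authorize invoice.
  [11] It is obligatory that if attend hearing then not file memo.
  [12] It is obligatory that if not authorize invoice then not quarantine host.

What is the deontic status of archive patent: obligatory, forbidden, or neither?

Premise 6 is O(reboot_node → archive_patent), but O(reboot_node) is not derivable from the premises, so it does not yield O(archive_patent).
No premise or chain of K-axiom applications forces O(archive_patent), and none forces O(¬archive_patent). So archive_patent is neither obligatory nor forbidden under these norms.

Neither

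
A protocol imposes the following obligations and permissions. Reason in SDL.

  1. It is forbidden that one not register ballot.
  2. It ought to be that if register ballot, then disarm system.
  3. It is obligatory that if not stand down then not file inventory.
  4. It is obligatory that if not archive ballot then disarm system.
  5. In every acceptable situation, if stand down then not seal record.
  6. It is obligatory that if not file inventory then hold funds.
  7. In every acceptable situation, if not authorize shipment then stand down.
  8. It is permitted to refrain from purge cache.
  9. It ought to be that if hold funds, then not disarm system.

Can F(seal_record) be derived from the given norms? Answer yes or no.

Premise 1, F(¬register_ballot), is equivalent to O(register_ballot).
From O(register_ballot) and premise 2, O(register_ballot → disarm_system), we obtain O(disarm_system).
Premise 9 is O(hold_funds → ¬disarm_system); contrapositively O(disarm_system → ¬hold_funds). Since O(disarm_system) holds, K gives O(¬hold_funds).
Premise 6, O(¬file_inventory → hold_funds), contraposes to O(¬hold_funds → file_inventory); with O(¬hold_funds) we get O(file_inventory).
Premise 3, O(¬stand_down → ¬file_inventory), contraposes to O(file_inventory → stand_down); with O(file_inventory) we get O(stand_down).
Premise 5 is O(stand_down → ¬seal_record); since O(stand_down), deontic closure gives O(¬seal_record).
Premises 4, 7, 8 do not contribute to this derivation.
So O(¬seal_record) holds, i.e. F(seal_record). The claim follows.

Yes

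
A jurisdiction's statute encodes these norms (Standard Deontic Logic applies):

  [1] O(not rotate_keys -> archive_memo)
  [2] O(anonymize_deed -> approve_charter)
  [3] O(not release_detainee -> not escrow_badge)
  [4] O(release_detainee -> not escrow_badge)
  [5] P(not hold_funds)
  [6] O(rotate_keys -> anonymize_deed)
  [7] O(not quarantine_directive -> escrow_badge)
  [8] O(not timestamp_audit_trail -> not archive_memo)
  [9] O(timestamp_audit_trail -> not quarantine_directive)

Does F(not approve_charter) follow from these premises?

Yes

Premises 4 and 3 cover both cases: O(release_detainee -> not escrow_badge) and O(not release_detainee -> not escrow_badge). Since release_detainee ∨ not release_detainee is a tautology, O(not escrow_badge) follows.
The contrapositive of premise 7 (O(not quarantine_directive -> escrow_badge)) is O(not escrow_badge -> quarantine_directive), and O(not escrow_badge) is already established, so O(quarantine_directive).
Premise 9 is O(timestamp_audit_trail -> not quarantine_directive); contrapositively O(quarantine_directive -> not timestamp_audit_trail). Since O(quarantine_directive) holds, K gives O(not timestamp_audit_trail).
From O(not timestamp_audit_trail) and premise 8, O(not timestamp_audit_trail -> not archive_memo), we obtain O(not archive_memo).
Premise 1, O(not rotate_keys -> archive_memo), contraposes to O(not archive_memo -> rotate_keys); with O(not archive_memo) we get O(rotate_keys).
Applying K to premise 6 (O(rotate_keys -> anonymize_deed)) and O(rotate_keys) yields O(anonymize_deed).
With premise 2, O(anonymize_deed -> approve_charter), the K-axiom yields O(approve_charter).
Premise 5 does not contribute to this derivation.
So O(approve_charter) holds, i.e. F(not approve_charter). The claim follows.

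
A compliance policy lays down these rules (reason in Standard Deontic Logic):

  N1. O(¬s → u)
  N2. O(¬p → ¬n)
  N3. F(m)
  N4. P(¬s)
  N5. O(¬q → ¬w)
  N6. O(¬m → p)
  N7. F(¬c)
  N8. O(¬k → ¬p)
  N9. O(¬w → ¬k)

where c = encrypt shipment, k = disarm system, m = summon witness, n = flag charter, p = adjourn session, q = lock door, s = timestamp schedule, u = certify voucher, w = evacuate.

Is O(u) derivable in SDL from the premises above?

Premise 1 is O(¬s → u), but O(¬s) is not derivable from the premises (the permission P(¬s) asserts only ¬O(s), not O(¬s)), so it does not yield O(u).
No other premise forces O(u). An ideal world satisfying every premise can still have u false, so O(u) is not derivable.

No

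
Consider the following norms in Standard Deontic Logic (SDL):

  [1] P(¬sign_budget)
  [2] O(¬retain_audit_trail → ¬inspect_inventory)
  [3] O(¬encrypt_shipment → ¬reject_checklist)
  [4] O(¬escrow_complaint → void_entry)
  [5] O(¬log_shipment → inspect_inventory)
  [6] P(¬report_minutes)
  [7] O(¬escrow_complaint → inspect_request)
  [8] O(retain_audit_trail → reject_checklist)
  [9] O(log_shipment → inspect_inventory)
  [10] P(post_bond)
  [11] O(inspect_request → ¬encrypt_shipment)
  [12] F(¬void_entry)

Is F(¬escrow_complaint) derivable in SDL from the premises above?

Yes

By case analysis on log_shipment: premise 9 gives O(log_shipment → inspect_inventory) and premise 5 gives O(¬log_shipment → inspect_inventory), so O(inspect_inventory) either way.
Premise 2 is O(¬retain_audit_trail → ¬inspect_inventory); contrapositively O(inspect_inventory → retain_audit_trail). Since O(inspect_inventory) holds, K gives O(retain_audit_trail).
From O(retain_audit_trail) and premise 8, O(retain_audit_trail → reject_checklist), we obtain O(reject_checklist).
Premise 3 is O(¬encrypt_shipment → ¬reject_checklist); contrapositively O(reject_checklist → encrypt_shipment). Since O(reject_checklist) holds, K gives O(encrypt_shipment).
Premise 11 is O(inspect_request → ¬encrypt_shipment); contrapositively O(encrypt_shipment → ¬inspect_request). Since O(encrypt_shipment) holds, K gives O(¬inspect_request).
The contrapositive of premise 7 (O(¬escrow_complaint → inspect_request)) is O(¬inspect_request → escrow_complaint), and O(¬inspect_request) is already established, so O(escrow_complaint).
Premises 1, 4, 6, 10, 12 do not contribute to this derivation.
So O(escrow_complaint) holds, i.e. F(¬escrow_complaint). The claim follows.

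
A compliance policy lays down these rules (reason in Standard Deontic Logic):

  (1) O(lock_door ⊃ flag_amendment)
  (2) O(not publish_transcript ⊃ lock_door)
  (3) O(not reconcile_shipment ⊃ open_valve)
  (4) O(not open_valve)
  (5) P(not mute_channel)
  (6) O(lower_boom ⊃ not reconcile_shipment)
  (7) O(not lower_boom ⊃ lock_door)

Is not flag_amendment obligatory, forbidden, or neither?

Forbidden

From premise 4 we have O(not open_valve).
Premise 3 is O(not reconcile_shipment ⊃ open_valve); contrapositively O(not open_valve ⊃ reconcile_shipment). Since O(not open_valve) holds, K gives O(reconcile_shipment).
Premise 6 is O(lower_boom ⊃ not reconcile_shipment); contrapositively O(reconcile_shipment ⊃ not lower_boom). Since O(reconcile_shipment) holds, K gives O(not lower_boom).
From O(not lower_boom) and premise 7, O(not lower_boom ⊃ lock_door), we obtain O(lock_door).
Applying K to premise 1 (O(lock_door ⊃ flag_amendment)) and O(lock_door) yields O(flag_amendment).
Premises 2, 5 do not contribute to this derivation.
Thus O(flag_amendment), which is F(not flag_amendment): not flag_amendment is forbidden.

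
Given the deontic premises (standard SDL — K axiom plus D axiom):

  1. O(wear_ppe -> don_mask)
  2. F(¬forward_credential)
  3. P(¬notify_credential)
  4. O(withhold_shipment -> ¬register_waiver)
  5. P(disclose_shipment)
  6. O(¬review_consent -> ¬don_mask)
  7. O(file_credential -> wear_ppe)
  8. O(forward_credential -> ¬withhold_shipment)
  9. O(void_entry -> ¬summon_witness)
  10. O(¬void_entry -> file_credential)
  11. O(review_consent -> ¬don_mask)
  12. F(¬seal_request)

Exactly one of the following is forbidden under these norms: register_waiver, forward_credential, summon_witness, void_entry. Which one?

Premises 6 and 11 cover both cases: O(¬review_consent -> ¬don_mask) and O(review_consent -> ¬don_mask). Since ¬review_consent ∨ review_consent is a tautology, O(¬don_mask) follows.
The contrapositive of premise 1 (O(wear_ppe -> don_mask)) is O(¬don_mask -> ¬wear_ppe), and O(¬don_mask) is already established, so O(¬wear_ppe).
The contrapositive of premise 7 (O(file_credential -> wear_ppe)) is O(¬wear_ppe -> ¬file_credential), and O(¬wear_ppe) is already established, so O(¬file_credential).
Premise 10, O(¬void_entry -> file_credential), contraposes to O(¬file_credential -> void_entry); with O(¬file_credential) we get O(void_entry).
Applying K to premise 9 (O(void_entry -> ¬summon_witness)) and O(void_entry) yields O(¬summon_witness).
So O(¬summon_witness) holds, i.e. summon_witness is forbidden. None of the other listed options is forbidden under the premises.

summon_witness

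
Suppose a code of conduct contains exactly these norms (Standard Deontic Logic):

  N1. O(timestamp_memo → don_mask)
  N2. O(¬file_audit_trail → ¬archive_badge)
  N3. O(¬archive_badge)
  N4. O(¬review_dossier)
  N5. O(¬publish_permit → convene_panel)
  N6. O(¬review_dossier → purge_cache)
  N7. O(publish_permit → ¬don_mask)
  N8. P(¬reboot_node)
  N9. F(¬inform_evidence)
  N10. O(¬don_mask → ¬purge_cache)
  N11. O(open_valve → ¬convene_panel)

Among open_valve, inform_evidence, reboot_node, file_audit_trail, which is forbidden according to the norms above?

Premise 4 states O(¬review_dossier) outright.
Premise 6 is O(¬review_dossier → purge_cache); since O(¬review_dossier), deontic closure gives O(purge_cache).
The contrapositive of premise 10 (O(¬don_mask → ¬purge_cache)) is O(purge_cache → don_mask), and O(purge_cache) is already established, so O(don_mask).
The contrapositive of premise 7 (O(publish_permit → ¬don_mask)) is O(don_mask → ¬publish_permit), and O(don_mask) is already established, so O(¬publish_permit).
From O(¬publish_permit) and premise 5, O(¬publish_permit → convene_panel), we obtain O(convene_panel).
Premise 11, O(open_valve → ¬convene_panel), contraposes to O(convene_panel → ¬open_valve); with O(convene_panel) we get O(¬open_valve).
So O(¬open_valve) holds, i.e. open_valve is forbidden. None of the other listed options is forbidden under the premises.

open_valve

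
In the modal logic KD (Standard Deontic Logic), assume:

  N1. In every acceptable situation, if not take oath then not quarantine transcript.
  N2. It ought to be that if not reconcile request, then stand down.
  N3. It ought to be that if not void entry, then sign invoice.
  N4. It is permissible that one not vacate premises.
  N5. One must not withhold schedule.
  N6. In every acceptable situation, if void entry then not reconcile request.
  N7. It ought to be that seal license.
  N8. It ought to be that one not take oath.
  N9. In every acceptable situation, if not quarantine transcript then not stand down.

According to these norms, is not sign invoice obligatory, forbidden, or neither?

Forbidden

From premise 8 we have O(¬take_oath).
From O(¬take_oath) and premise 1, O(¬take_oath → ¬quarantine_transcript), we obtain O(¬quarantine_transcript).
From O(¬quarantine_transcript) and premise 9, O(¬quarantine_transcript → ¬stand_down), we obtain O(¬stand_down).
Premise 2 is O(¬reconcile_request → stand_down); contrapositively O(¬stand_down → reconcile_request). Since O(¬stand_down) holds, K gives O(reconcile_request).
Premise 6 is O(void_entry → ¬reconcile_request); contrapositively O(reconcile_request → ¬void_entry). Since O(reconcile_request) holds, K gives O(¬void_entry).
Premise 3 is O(¬void_entry → sign_invoice); since O(¬void_entry), deontic closure gives O(sign_invoice).
Premises 4, 5, 7 do not contribute to this derivation.
Thus O(sign_invoice), which is F(¬sign_invoice): ¬sign_invoice is forbidden.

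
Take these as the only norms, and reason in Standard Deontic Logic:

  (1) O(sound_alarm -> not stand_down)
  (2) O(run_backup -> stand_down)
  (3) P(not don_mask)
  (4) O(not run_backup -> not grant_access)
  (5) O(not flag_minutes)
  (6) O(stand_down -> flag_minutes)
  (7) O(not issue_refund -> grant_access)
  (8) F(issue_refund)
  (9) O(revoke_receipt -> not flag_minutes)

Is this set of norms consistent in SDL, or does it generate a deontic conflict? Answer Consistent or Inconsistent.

From premise 5 we have O(not flag_minutes).
Premise 6, O(stand_down -> flag_minutes), contraposes to O(not flag_minutes -> not stand_down); with O(not flag_minutes) we get O(not stand_down).
Premise 2 is O(run_backup -> stand_down); contrapositively O(not stand_down -> not run_backup). Since O(not stand_down) holds, K gives O(not run_backup).
Applying K to premise 4 (O(not run_backup -> not grant_access)) and O(not run_backup) yields O(not grant_access).
Premise 7 is O(not issue_refund -> grant_access); contrapositively O(not grant_access -> issue_refund). Since O(not grant_access) holds, K gives O(issue_refund).
But premise 8, F(issue_refund), means O(not issue_refund).
We now have both O(issue_refund) and O(not issue_refund) — issue_refund is simultaneously obligatory and forbidden, violating the D-axiom.

Inconsistent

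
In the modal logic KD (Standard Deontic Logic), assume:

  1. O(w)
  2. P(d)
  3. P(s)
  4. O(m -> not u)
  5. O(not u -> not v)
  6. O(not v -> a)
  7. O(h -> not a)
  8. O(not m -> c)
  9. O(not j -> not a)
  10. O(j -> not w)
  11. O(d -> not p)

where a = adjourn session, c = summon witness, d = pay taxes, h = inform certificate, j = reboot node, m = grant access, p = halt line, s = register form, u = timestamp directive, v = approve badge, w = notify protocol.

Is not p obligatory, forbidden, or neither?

Neither

Premise 11 is O(d -> not p), but O(d) is not derivable from the premises (the permission P(d) asserts only not O(not d), not O(d)), so it does not yield O(not p).
No premise or chain of K-axiom applications forces O(not p), and none forces O(p). So not p is neither obligatory nor forbidden under these norms.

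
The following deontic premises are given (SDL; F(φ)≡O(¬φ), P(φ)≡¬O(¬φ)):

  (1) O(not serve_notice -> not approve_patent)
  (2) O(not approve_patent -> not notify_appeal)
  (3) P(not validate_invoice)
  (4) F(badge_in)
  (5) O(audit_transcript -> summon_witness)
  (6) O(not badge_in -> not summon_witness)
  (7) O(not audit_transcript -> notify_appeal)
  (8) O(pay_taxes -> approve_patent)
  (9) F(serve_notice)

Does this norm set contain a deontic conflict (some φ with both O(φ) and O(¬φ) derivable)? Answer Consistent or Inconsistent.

Inconsistent

Premise 4 is F(badge_in), i.e. O(not badge_in).
With premise 6, O(not badge_in -> not summon_witness), the K-axiom yields O(not summon_witness).
The contrapositive of premise 5 (O(audit_transcript -> summon_witness)) is O(not summon_witness -> not audit_transcript), and O(not summon_witness) is already established, so O(not audit_transcript).
From O(not audit_transcript) and premise 7, O(not audit_transcript -> notify_appeal), we obtain O(notify_appeal).
Premise 2 is O(not approve_patent -> not notify_appeal); contrapositively O(notify_appeal -> approve_patent). Since O(notify_appeal) holds, K gives O(approve_patent).
The contrapositive of premise 1 (O(not serve_notice -> not approve_patent)) is O(approve_patent -> serve_notice), and O(approve_patent) is already established, so O(serve_notice).
But premise 9, F(serve_notice), means O(not serve_notice).
We now have both O(serve_notice) and O(not serve_notice) — serve_notice is simultaneously obligatory and forbidden, violating the D-axiom.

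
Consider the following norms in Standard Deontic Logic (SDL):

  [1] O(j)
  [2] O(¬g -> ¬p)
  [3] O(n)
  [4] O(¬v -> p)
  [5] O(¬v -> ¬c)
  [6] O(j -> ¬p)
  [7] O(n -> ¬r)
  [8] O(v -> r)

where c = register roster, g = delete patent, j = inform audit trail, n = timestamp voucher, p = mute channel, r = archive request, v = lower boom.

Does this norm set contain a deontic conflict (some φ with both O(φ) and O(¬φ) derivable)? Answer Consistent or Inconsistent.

Premise 1 states O(j) outright.
From O(j) and premise 6, O(j -> ¬p), we obtain O(¬p).
The contrapositive of premise 4 (O(¬v -> p)) is O(¬p -> v), and O(¬p) is already established, so O(v).
From O(v) and premise 8, O(v -> r), we obtain O(r).
Premise 7, O(n -> ¬r), contraposes to O(r -> ¬n); with O(r) we get O(¬n).
But premise 3 directly asserts O(n).
We now have both O(¬n) and O(n) — n is simultaneously obligatory and forbidden, violating the D-axiom.

Inconsistent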